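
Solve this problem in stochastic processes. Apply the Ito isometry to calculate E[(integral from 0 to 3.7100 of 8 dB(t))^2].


By Ito isometry: E[(int f dB)^2] = int f^2 dt
= 8^2 * 3.7100
= 64 * 3.7100 = 237.4400

237.4400


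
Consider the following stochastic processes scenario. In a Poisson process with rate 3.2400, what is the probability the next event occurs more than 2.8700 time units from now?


P(X > t) = exp(-lambda * t)
= exp(-3.2400 * 2.8700)
= exp(-9.2988) = 9.1534e-05

9.1534e-05


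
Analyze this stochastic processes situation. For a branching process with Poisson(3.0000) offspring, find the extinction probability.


Since mu = 3.0000 > 1, extinction prob q < 1.
Solve s = exp(mu*(s-1)) iteratively.
q = 0.0595

0.0595


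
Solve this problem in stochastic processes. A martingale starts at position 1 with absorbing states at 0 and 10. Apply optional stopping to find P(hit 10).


By optional stopping theorem: E(M at tau) = M(0) = 1
P(hit 10)*10 + P(hit 0)*0 = 1
P(hit 10) = (1 - 0)/(10 - 0) = 1/10 = 0.1000

0.1000


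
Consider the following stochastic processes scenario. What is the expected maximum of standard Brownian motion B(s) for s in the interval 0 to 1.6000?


E(max B(s)) = sqrt(2t/pi)
= sqrt(2*1.6000/pi)
= sqrt(1.0186)
= 1.0093

1.0093


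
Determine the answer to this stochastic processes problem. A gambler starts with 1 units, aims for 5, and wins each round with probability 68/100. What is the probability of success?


Gambler's ruin formula:
r = q/p = 0.3200/0.6800 = 0.4706
P(win) = (1 - r^i)/(1 - r^N)
= (1 - 0.4706^1)/(1 - 0.4706^5)
= 0.5419

0.5419


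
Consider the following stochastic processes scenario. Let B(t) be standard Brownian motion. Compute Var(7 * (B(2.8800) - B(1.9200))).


Var(alpha*(B(t)-B(s))) = alpha^2 * (t-s)
= 7^2 * (2.8800 - 1.9200)
= 49 * 0.9600
= 47.0400

47.0400


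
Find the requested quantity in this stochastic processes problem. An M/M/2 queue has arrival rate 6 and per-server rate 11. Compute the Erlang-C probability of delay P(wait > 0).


a = lambda/mu = 0.5455
rho = a/c = 0.2727
Erlang-C formula applied:
C(c,a) = 0.1169

0.1169


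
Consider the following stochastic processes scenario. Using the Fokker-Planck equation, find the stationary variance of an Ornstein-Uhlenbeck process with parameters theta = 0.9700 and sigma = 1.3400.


Stationary variance = sigma^2 / (2*theta)
= 1.3400^2 / (2*0.9700)
= 1.7956 / 1.9400
= 0.9256

0.9256


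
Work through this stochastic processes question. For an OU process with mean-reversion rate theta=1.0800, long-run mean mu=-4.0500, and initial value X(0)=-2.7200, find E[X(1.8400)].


E[X(t)] = mu + (X(0) - mu)*exp(-theta*t)
= -4.0500 + (-2.7200 - -4.0500)*exp(-1.0800*1.8400)
= -4.0500 + 1.3300 * 0.1371
= -3.8677

-3.8677


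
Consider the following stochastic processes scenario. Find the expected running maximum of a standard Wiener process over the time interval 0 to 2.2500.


E(max B(s)) = sqrt(2t/pi)
= sqrt(2*2.2500/pi)
= sqrt(1.4324)
= 1.1968

1.1968


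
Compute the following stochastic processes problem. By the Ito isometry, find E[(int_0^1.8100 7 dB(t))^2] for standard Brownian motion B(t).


By Ito isometry: E[(int f dB)^2] = int f^2 dt
= 7^2 * 1.8100
= 49 * 1.8100 = 88.6900

88.6900


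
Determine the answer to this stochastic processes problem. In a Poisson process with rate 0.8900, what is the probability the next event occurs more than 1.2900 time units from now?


P(X > t) = exp(-lambda * t)
= exp(-0.8900 * 1.2900)
= exp(-1.1481) = 0.3172

0.3172


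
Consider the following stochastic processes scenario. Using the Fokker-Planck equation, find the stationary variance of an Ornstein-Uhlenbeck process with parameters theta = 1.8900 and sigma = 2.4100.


Stationary variance = sigma^2 / (2*theta)
= 2.4100^2 / (2*1.8900)
= 5.8081 / 3.7800
= 1.5365

1.5365


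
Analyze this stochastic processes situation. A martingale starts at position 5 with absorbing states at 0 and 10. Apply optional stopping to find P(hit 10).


By optional stopping theorem: E(M at tau) = M(0) = 5
P(hit 10)*10 + P(hit 0)*0 = 5
P(hit 10) = (5 - 0)/(10 - 0) = 1/2 = 0.5000

0.5000


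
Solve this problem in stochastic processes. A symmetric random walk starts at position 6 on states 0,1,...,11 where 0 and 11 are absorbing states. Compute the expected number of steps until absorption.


For symmetric RW on 0,...,N with absorbing barriers, E(i) = i*(N-i)
E(6) = 6 * 5 = 30

30


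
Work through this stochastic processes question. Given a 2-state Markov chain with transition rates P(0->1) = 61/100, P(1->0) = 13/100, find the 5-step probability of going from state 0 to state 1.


Computing P^5 by matrix multiplication.
P = [[0.3900, 0.6100], [0.1300, 0.8700]]
After raising P to the power 5:
P^5(0,1) = 0.8233

0.8233


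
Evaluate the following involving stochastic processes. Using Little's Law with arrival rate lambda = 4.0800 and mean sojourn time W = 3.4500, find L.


Little's Law: L = lambda * W
= 4.0800 * 3.4500
= 14.0760

14.0760


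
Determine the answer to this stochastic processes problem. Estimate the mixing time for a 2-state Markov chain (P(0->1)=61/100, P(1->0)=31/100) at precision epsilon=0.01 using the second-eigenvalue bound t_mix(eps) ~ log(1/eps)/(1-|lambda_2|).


lambda_2 = |1 - p01 - p10| = |1 - 0.6100 - 0.3100| = 0.0800
t_mix ~ log(1/eps)/(1 - |lambda_2|)
= log(100)/(1 - 0.0800) = 4.6052/0.9200
= 5.0056

5.0056


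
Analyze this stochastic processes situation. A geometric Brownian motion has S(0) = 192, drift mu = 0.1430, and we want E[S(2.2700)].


E[S(t)] = S(0) * exp(mu * t)
= 192 * exp(0.1430 * 2.2700)
= 192 * 1.3835
= 265.6303

265.6303


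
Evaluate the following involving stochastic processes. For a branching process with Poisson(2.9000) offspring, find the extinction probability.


Since mu = 2.9000 > 1, extinction prob q < 1.
Solve s = exp(mu*(s-1)) iteratively.
q = 0.0668

0.0668


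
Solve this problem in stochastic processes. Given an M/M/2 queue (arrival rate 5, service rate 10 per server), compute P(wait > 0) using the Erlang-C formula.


a = lambda/mu = 0.5000
rho = a/c = 0.2500
Erlang-C formula applied:
C(c,a) = 0.1000

0.1000


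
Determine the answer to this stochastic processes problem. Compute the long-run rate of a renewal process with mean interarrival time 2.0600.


Long-run renewal rate = 1/E(X)
= 1/2.0600
= 0.4854

0.4854


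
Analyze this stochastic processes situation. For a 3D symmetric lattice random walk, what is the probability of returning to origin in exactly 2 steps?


P(return in 2 steps) = P(reverse first step) = 1/(2d)
= 1/6
= 0.1667

0.1667


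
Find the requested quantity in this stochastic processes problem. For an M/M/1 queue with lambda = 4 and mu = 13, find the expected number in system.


rho = 4/13 = 0.3077
L = rho/(1-rho)
= 0.3077/0.6923
= 0.4444

0.4444


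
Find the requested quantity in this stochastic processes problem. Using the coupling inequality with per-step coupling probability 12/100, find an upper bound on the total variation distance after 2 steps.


TV distance bound <= (1-delta)^n
= (1 - 0.1200)^2
= 0.8800^2
= 0.7744

0.7744


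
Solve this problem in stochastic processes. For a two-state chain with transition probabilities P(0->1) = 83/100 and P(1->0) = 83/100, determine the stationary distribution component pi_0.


Stationary distribution: pi_0 = p10/(p01+p10), pi_1 = p01/(p01+p10)
p01 = 0.8300, p10 = 0.8300
pi_0 = 0.5000

0.5000


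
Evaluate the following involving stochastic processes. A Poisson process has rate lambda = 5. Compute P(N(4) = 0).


P(N(t)=k) = (lambda*t)^k * exp(-lambda*t) / k!
lambda*t = 20
= 20^0 * exp(-20) / 0!
= 1 * 2.0612e-09 / 1
= 2.0612e-09

2.0612e-09


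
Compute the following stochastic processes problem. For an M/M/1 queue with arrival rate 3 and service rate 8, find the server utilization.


rho = lambda/mu
= 3/8
= 0.3750

0.3750


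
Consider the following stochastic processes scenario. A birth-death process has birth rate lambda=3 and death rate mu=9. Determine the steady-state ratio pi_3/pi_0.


For birth-death process, pi_n/pi_0 = (lambda/mu)^n
= (3/9)^3
= 0.0370

0.0370


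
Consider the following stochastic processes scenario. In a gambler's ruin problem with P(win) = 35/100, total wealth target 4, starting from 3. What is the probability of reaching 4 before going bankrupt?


Gambler's ruin formula:
r = q/p = 0.6500/0.3500 = 1.8571
P(win) = (1 - r^i)/(1 - r^N)
= (1 - 1.8571^3)/(1 - 1.8571^4)
= 0.4961

0.4961


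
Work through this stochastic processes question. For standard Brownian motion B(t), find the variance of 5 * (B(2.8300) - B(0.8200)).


Var(alpha*(B(t)-B(s))) = alpha^2 * (t-s)
= 5^2 * (2.8300 - 0.8200)
= 25 * 2.0100
= 50.2500

50.2500


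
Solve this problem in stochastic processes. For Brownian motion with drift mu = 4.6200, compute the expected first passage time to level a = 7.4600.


Expected first passage time = a/mu
= 7.4600/4.6200
= 1.6147

1.6147


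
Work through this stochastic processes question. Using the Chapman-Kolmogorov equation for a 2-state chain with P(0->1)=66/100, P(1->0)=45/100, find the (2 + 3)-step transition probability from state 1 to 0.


P^5 = P^2 * P^3
Computing via matrix multiplication of the transition matrix.
Entry (1,0) of P^5 = 0.4054

0.4054


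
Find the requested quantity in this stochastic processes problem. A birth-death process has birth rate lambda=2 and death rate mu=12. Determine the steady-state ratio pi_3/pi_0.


For birth-death process, pi_n/pi_0 = (lambda/mu)^n
= (2/12)^3
= 0.0046

0.0046


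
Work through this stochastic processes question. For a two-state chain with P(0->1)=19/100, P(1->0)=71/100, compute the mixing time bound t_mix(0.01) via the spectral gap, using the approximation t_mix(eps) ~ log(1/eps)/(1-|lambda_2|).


lambda_2 = |1 - p01 - p10| = |1 - 0.1900 - 0.7100| = 0.1000
t_mix ~ log(1/eps)/(1 - |lambda_2|)
= log(100)/(1 - 0.1000) = 4.6052/0.9000
= 5.1169

5.1169


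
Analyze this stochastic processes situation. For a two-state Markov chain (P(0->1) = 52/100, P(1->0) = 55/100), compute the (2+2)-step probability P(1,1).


P^4 = P^2 * P^2
Computing via matrix multiplication of the transition matrix.
Entry (1,1) of P^4 = 0.4860

0.4860


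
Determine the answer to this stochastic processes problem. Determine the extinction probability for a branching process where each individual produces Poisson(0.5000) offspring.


Since mu = 0.5000 <= 1, extinction probability = 1.

1.0000


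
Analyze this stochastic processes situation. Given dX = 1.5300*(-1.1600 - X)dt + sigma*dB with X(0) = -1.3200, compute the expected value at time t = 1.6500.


E[X(t)] = mu + (X(0) - mu)*exp(-theta*t)
= -1.1600 + (-1.3200 - -1.1600)*exp(-1.5300*1.6500)
= -1.1600 + -0.1600 * 0.0801
= -1.1728

-1.1728


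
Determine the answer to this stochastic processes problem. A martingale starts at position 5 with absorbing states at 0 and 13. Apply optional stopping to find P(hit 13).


By optional stopping theorem: E(M at tau) = M(0) = 5
P(hit 13)*13 + P(hit 0)*0 = 5
P(hit 13) = (5 - 0)/(13 - 0) = 5/13 = 0.3846

0.3846


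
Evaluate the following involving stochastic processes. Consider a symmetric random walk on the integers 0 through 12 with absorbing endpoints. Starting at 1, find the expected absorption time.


For symmetric RW on 0,...,N with absorbing barriers, E(i) = i*(N-i)
E(1) = 1 * 11 = 11

11


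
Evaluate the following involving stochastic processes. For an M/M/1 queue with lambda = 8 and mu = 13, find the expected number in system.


rho = 8/13 = 0.6154
L = rho/(1-rho)
= 0.6154/0.3846
= 1.6000

1.6000


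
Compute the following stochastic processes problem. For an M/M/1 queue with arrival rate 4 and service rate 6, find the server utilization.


rho = lambda/mu
= 4/6
= 0.6667

0.6667


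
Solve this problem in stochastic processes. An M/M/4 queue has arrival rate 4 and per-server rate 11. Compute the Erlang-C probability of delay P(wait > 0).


a = lambda/mu = 0.3636
rho = a/c = 0.0909
Erlang-C formula applied:
C(c,a) = 5.5708e-04

5.5708e-04


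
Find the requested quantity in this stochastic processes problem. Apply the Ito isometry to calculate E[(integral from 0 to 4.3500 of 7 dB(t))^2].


By Ito isometry: E[(int f dB)^2] = int f^2 dt
= 7^2 * 4.3500
= 49 * 4.3500 = 213.1500

213.1500


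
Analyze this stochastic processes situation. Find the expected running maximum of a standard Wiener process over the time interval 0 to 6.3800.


E(max B(s)) = sqrt(2t/pi)
= sqrt(2*6.3800/pi)
= sqrt(4.0616)
= 2.0153

2.0153


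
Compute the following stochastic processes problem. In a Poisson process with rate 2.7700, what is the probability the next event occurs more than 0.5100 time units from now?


P(X > t) = exp(-lambda * t)
= exp(-2.7700 * 0.5100)
= exp(-1.4127) = 0.2435

0.2435


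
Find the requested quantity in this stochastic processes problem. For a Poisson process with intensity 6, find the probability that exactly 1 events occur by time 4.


P(N(t)=k) = (lambda*t)^k * exp(-lambda*t) / k!
lambda*t = 24
= 24^1 * exp(-24) / 1!
= 24 * 3.7751e-11 / 1
= 9.0603e-10

9.0603e-10


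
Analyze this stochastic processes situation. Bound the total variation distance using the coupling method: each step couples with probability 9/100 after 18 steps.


TV distance bound <= (1-delta)^n
= (1 - 0.0900)^18
= 0.9100^18
= 0.1831

0.1831


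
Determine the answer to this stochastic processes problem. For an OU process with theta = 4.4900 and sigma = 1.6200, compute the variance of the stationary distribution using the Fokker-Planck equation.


Stationary variance = sigma^2 / (2*theta)
= 1.6200^2 / (2*4.4900)
= 2.6244 / 8.9800
= 0.2922

0.2922


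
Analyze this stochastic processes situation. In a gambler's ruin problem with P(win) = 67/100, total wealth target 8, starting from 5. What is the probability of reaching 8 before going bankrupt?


Gambler's ruin formula:
r = q/p = 0.3300/0.6700 = 0.4925
P(win) = (1 - r^i)/(1 - r^N)
= (1 - 0.4925^5)/(1 - 0.4925^8)
= 0.9744

0.9744


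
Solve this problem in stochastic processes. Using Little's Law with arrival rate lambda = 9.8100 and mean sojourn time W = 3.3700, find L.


Little's Law: L = lambda * W
= 9.8100 * 3.3700
= 33.0597

33.0597


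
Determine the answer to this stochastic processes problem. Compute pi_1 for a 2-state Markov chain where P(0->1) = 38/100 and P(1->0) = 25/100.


Stationary distribution: pi_0 = p10/(p01+p10), pi_1 = p01/(p01+p10)
p01 = 0.3800, p10 = 0.2500
pi_1 = 0.6032

0.6032


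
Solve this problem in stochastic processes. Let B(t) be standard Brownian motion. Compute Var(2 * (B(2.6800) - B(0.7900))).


Var(alpha*(B(t)-B(s))) = alpha^2 * (t-s)
= 2^2 * (2.6800 - 0.7900)
= 4 * 1.8900
= 7.5600

7.5600


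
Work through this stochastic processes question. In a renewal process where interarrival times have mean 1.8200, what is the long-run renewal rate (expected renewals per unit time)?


Long-run renewal rate = 1/E(X)
= 1/1.8200
= 0.5495

0.5495


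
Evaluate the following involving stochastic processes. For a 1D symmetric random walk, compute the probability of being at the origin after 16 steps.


P(S(16) = 0) = C(16,8) / 4^8
= 12870 / 65536
= 0.1964

0.1964


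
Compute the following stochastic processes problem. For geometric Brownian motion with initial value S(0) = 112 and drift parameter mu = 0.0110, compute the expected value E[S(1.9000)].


E[S(t)] = S(0) * exp(mu * t)
= 112 * exp(0.0110 * 1.9000)
= 112 * 1.0211
= 114.3654

114.3654


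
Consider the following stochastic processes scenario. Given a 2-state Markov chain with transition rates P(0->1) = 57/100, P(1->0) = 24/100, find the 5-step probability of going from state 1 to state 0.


Computing P^5 by matrix multiplication.
P = [[0.4300, 0.5700], [0.2400, 0.7600]]
After raising P to the power 5:
P^5(1,0) = 0.2962

0.2962


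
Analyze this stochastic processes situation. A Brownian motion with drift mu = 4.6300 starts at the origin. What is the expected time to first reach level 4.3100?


Expected first passage time = a/mu
= 4.3100/4.6300
= 0.9309

0.9309


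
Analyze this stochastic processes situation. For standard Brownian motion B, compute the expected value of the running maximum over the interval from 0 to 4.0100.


E(max B(s)) = sqrt(2t/pi)
= sqrt(2*4.0100/pi)
= sqrt(2.5528)
= 1.5978

1.5978


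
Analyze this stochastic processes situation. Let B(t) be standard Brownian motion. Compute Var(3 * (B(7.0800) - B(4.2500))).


Var(alpha*(B(t)-B(s))) = alpha^2 * (t-s)
= 3^2 * (7.0800 - 4.2500)
= 9 * 2.8300
= 25.4700

25.4700


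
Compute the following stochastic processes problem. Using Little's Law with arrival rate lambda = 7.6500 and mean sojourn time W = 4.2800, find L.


Little's Law: L = lambda * W
= 7.6500 * 4.2800
= 32.7420

32.7420


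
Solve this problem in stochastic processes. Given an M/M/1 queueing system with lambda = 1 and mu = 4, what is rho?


rho = lambda/mu
= 1/4
= 0.2500

0.2500


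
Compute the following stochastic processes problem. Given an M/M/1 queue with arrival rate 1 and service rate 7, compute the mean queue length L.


rho = 1/7 = 0.1429
L = rho/(1-rho)
= 0.1429/0.8571
= 0.1667

0.1667


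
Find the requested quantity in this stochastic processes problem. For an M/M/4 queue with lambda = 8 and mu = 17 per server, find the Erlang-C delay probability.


a = lambda/mu = 0.4706
rho = a/c = 0.1176
Erlang-C formula applied:
C(c,a) = 0.0014

0.0014


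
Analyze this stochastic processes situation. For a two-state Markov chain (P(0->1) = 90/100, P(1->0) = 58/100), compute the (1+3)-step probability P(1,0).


P^4 = P^1 * P^3
Computing via matrix multiplication of the transition matrix.
Entry (1,0) of P^4 = 0.3711

0.3711


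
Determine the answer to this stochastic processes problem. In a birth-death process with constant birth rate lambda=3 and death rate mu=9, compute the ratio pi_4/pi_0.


For birth-death process, pi_n/pi_0 = (lambda/mu)^n
= (3/9)^4
= 0.0123

0.0123


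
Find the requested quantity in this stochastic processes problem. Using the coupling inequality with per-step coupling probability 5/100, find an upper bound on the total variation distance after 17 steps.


TV distance bound <= (1-delta)^n
= (1 - 0.0500)^17
= 0.9500^17
= 0.4181

0.4181


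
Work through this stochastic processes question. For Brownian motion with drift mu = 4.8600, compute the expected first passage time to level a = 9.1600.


Expected first passage time = a/mu
= 9.1600/4.8600
= 1.8848

1.8848


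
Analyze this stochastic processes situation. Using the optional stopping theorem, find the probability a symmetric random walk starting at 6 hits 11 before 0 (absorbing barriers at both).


By optional stopping theorem: E(M at tau) = M(0) = 6
P(hit 11)*11 + P(hit 0)*0 = 6
P(hit 11) = (6 - 0)/(11 - 0) = 6/11 = 0.5455

0.5455


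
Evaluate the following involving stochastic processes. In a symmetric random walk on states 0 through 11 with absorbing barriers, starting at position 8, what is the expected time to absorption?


For symmetric RW on 0,...,N with absorbing barriers, E(i) = i*(N-i)
E(8) = 8 * 3 = 24

24


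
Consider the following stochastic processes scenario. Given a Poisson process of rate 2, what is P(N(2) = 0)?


P(N(t)=k) = (lambda*t)^k * exp(-lambda*t) / k!
lambda*t = 4
= 4^0 * exp(-4) / 0!
= 1 * 0.0183 / 1
= 0.0183

0.0183


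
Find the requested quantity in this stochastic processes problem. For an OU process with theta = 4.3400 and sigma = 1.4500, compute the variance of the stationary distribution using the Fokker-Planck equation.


Stationary variance = sigma^2 / (2*theta)
= 1.4500^2 / (2*4.3400)
= 2.1025 / 8.6800
= 0.2422

0.2422


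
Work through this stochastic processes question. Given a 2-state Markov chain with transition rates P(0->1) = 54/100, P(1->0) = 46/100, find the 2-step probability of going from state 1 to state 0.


Computing P^2 by matrix multiplication.
P = [[0.4600, 0.5400], [0.4600, 0.5400]]
After raising P to the power 2:
P^2(1,0) = 0.4600

0.4600


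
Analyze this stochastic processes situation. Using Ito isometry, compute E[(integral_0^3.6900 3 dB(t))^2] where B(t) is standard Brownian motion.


By Ito isometry: E[(int f dB)^2] = int f^2 dt
= 3^2 * 3.6900
= 9 * 3.6900 = 33.2100

33.2100


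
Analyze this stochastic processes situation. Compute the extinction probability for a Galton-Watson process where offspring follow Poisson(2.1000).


Since mu = 2.1000 > 1, extinction prob q < 1.
Solve s = exp(mu*(s-1)) iteratively.
q = 0.1779

0.1779


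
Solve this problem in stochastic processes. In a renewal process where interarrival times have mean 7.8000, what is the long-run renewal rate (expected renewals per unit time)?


Long-run renewal rate = 1/E(X)
= 1/7.8000
= 0.1282

0.1282


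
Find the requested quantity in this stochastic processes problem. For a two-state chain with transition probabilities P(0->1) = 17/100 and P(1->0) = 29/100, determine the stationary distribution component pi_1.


Stationary distribution: pi_0 = p10/(p01+p10), pi_1 = p01/(p01+p10)
p01 = 0.1700, p10 = 0.2900
pi_1 = 0.3696

0.3696


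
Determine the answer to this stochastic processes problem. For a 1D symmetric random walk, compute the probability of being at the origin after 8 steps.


P(S(8) = 0) = C(8,4) / 4^4
= 70 / 256
= 0.2734

0.2734


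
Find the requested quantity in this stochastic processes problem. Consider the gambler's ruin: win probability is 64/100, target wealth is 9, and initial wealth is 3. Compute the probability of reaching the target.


Gambler's ruin formula:
r = q/p = 0.3600/0.6400 = 0.5625
P(win) = (1 - r^i)/(1 - r^N)
= (1 - 0.5625^3)/(1 - 0.5625^9)
= 0.8267

0.8267


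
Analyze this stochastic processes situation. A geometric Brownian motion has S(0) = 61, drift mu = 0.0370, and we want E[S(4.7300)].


E[S(t)] = S(0) * exp(mu * t)
= 61 * exp(0.0370 * 4.7300)
= 61 * 1.1913
= 72.6667

72.6667


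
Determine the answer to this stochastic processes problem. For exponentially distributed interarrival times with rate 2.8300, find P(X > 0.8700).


P(X > t) = exp(-lambda * t)
= exp(-2.8300 * 0.8700)
= exp(-2.4621) = 0.0853

0.0853


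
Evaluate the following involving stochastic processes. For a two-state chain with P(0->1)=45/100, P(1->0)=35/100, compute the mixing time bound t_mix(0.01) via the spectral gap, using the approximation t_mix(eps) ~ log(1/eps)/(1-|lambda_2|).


lambda_2 = |1 - p01 - p10| = |1 - 0.4500 - 0.3500| = 0.2000
t_mix ~ log(1/eps)/(1 - |lambda_2|)
= log(100)/(1 - 0.2000) = 4.6052/0.8000
= 5.7565

5.7565


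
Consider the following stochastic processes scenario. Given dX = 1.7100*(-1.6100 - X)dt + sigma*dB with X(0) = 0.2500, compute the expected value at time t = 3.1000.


E[X(t)] = mu + (X(0) - mu)*exp(-theta*t)
= -1.6100 + (0.2500 - -1.6100)*exp(-1.7100*3.1000)
= -1.6100 + 1.8600 * 0.0050
= -1.6007

-1.6007


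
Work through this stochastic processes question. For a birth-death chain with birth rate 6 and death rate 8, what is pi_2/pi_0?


For birth-death process, pi_n/pi_0 = (lambda/mu)^n
= (6/8)^2
= 0.5625

0.5625


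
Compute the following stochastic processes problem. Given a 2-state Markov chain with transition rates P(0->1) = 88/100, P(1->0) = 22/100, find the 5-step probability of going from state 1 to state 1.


Computing P^5 by matrix multiplication.
P = [[0.1200, 0.8800], [0.2200, 0.7800]]
After raising P to the power 5:
P^5(1,1) = 0.8000

0.8000


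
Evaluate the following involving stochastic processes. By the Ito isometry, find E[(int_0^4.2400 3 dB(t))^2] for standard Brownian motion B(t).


By Ito isometry: E[(int f dB)^2] = int f^2 dt
= 3^2 * 4.2400
= 9 * 4.2400 = 38.1600

38.1600


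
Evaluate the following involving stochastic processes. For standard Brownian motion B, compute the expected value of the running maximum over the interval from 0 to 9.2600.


E(max B(s)) = sqrt(2t/pi)
= sqrt(2*9.2600/pi)
= sqrt(5.8951)
= 2.4280

2.4280


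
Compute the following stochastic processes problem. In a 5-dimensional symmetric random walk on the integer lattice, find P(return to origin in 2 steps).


P(return in 2 steps) = P(reverse first step) = 1/(2d)
= 1/10
= 0.1000

0.1000


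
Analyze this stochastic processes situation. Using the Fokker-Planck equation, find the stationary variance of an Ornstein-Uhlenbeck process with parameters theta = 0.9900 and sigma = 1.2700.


Stationary variance = sigma^2 / (2*theta)
= 1.2700^2 / (2*0.9900)
= 1.6129 / 1.9800
= 0.8146

0.8146


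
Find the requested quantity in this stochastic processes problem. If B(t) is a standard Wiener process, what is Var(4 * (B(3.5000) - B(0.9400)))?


Var(alpha*(B(t)-B(s))) = alpha^2 * (t-s)
= 4^2 * (3.5000 - 0.9400)
= 16 * 2.5600
= 40.9600

40.9600


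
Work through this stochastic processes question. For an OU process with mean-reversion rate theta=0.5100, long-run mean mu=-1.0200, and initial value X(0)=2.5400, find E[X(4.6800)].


E[X(t)] = mu + (X(0) - mu)*exp(-theta*t)
= -1.0200 + (2.5400 - -1.0200)*exp(-0.5100*4.6800)
= -1.0200 + 3.5600 * 0.0919
= -0.6928

-0.6928


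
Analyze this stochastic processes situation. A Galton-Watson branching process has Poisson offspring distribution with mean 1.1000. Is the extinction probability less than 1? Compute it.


Since mu = 1.1000 > 1, extinction prob q < 1.
Solve s = exp(mu*(s-1)) iteratively.
q = 0.8239

0.8239


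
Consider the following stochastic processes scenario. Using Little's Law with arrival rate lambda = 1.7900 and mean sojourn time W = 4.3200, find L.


Little's Law: L = lambda * W
= 1.7900 * 4.3200
= 7.7328

7.7328


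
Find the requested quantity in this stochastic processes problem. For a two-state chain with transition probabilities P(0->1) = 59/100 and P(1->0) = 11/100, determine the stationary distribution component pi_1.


Stationary distribution: pi_0 = p10/(p01+p10), pi_1 = p01/(p01+p10)
p01 = 0.5900, p10 = 0.1100
pi_1 = 0.8429

0.8429


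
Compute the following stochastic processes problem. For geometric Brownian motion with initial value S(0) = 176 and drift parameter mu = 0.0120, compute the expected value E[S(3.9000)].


E[S(t)] = S(0) * exp(mu * t)
= 176 * exp(0.0120 * 3.9000)
= 176 * 1.0479
= 184.4326

184.4326


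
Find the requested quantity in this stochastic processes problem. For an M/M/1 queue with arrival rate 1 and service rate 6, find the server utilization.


rho = lambda/mu
= 1/6
= 0.1667

0.1667


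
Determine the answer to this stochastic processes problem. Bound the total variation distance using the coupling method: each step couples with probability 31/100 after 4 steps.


TV distance bound <= (1-delta)^n
= (1 - 0.3100)^4
= 0.6900^4
= 0.2267

0.2267


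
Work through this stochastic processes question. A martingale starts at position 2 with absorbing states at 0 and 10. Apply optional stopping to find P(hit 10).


By optional stopping theorem: E(M at tau) = M(0) = 2
P(hit 10)*10 + P(hit 0)*0 = 2
P(hit 10) = (2 - 0)/(10 - 0) = 1/5 = 0.2000

0.2000


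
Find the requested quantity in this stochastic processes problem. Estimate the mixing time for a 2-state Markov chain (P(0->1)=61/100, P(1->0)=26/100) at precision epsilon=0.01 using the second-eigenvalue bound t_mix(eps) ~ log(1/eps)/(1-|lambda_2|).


lambda_2 = |1 - p01 - p10| = |1 - 0.6100 - 0.2600| = 0.1300
t_mix ~ log(1/eps)/(1 - |lambda_2|)
= log(100)/(1 - 0.1300) = 4.6052/0.8700
= 5.2933

5.2933


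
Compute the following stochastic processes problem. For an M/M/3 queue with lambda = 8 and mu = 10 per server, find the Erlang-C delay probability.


a = lambda/mu = 0.8000
rho = a/c = 0.2667
Erlang-C formula applied:
C(c,a) = 0.0520

0.0520


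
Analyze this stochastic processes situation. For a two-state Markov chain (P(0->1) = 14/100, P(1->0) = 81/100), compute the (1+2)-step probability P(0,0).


P^3 = P^1 * P^2
Computing via matrix multiplication of the transition matrix.
Entry (0,0) of P^3 = 0.8527

0.8527


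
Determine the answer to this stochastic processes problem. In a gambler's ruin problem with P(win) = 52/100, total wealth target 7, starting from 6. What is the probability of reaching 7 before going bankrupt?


Gambler's ruin formula:
r = q/p = 0.4800/0.5200 = 0.9231
P(win) = (1 - r^i)/(1 - r^N)
= (1 - 0.9231^6)/(1 - 0.9231^7)
= 0.8891

0.8891


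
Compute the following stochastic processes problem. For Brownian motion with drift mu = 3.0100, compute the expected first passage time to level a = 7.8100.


Expected first passage time = a/mu
= 7.8100/3.0100
= 2.5947

2.5947


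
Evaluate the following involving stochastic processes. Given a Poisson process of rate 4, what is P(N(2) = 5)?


P(N(t)=k) = (lambda*t)^k * exp(-lambda*t) / k!
lambda*t = 8
= 8^5 * exp(-8) / 5!
= 32768 * 3.3546e-04 / 120
= 0.0916

0.0916


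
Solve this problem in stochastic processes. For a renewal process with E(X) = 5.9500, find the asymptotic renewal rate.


Long-run renewal rate = 1/E(X)
= 1/5.9500
= 0.1681

0.1681


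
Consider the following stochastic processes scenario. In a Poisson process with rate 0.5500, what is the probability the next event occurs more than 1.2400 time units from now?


P(X > t) = exp(-lambda * t)
= exp(-0.5500 * 1.2400)
= exp(-0.6820) = 0.5056

0.5056


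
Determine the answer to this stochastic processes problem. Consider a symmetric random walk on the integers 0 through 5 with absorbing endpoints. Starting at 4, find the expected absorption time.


For symmetric RW on 0,...,N with absorbing barriers, E(i) = i*(N-i)
E(4) = 4 * 1 = 4

4


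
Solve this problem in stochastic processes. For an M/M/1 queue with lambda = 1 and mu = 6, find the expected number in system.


rho = 1/6 = 0.1667
L = rho/(1-rho)
= 0.1667/0.8333
= 0.2000

0.2000


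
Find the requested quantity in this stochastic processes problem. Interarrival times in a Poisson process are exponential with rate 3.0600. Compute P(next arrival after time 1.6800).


P(X > t) = exp(-lambda * t)
= exp(-3.0600 * 1.6800)
= exp(-5.1408) = 0.0059

0.0059


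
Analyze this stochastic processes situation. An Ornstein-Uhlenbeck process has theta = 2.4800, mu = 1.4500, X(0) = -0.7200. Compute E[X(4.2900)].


E[X(t)] = mu + (X(0) - mu)*exp(-theta*t)
= 1.4500 + (-0.7200 - 1.4500)*exp(-2.4800*4.2900)
= 1.4500 + -2.1700 * 2.3958e-05
= 1.4499

1.4499


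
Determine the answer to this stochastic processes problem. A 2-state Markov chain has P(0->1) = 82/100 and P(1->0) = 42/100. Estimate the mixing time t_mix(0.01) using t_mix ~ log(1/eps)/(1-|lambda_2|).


lambda_2 = |1 - p01 - p10| = |1 - 0.8200 - 0.4200| = 0.2400
t_mix ~ log(1/eps)/(1 - |lambda_2|)
= log(100)/(1 - 0.2400) = 4.6052/0.7600
= 6.0594

6.0594


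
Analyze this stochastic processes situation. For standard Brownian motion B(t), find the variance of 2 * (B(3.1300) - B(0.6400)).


Var(alpha*(B(t)-B(s))) = alpha^2 * (t-s)
= 2^2 * (3.1300 - 0.6400)
= 4 * 2.4900
= 9.9600

9.9600


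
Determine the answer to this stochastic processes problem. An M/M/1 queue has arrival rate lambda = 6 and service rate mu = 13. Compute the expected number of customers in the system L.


rho = 6/13 = 0.4615
L = rho/(1-rho)
= 0.4615/0.5385
= 0.8571

0.8571


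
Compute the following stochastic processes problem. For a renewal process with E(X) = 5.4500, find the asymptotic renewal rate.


Long-run renewal rate = 1/E(X)
= 1/5.4500
= 0.1835

0.1835


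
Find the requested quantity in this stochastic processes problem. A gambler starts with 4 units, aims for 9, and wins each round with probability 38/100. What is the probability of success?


Gambler's ruin formula:
r = q/p = 0.6200/0.3800 = 1.6316
P(win) = (1 - r^i)/(1 - r^N)
= (1 - 1.6316^4)/(1 - 1.6316^9)
= 0.0752

0.0752


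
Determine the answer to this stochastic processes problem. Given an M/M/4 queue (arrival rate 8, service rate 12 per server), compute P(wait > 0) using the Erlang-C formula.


a = lambda/mu = 0.6667
rho = a/c = 0.1667
Erlang-C formula applied:
C(c,a) = 0.0051

0.0051


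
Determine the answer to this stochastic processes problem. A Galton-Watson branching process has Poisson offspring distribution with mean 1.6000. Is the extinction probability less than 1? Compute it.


Since mu = 1.6000 > 1, extinction prob q < 1.
Solve s = exp(mu*(s-1)) iteratively.
q = 0.3580

0.3580


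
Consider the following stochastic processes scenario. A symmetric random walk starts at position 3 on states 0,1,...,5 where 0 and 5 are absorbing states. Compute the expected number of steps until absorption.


For symmetric RW on 0,...,N with absorbing barriers, E(i) = i*(N-i)
E(3) = 3 * 2 = 6

6


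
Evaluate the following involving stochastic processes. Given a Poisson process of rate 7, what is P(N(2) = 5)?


P(N(t)=k) = (lambda*t)^k * exp(-lambda*t) / k!
lambda*t = 14
= 14^5 * exp(-14) / 5!
= 537824 * 8.3153e-07 / 120
= 0.0037

0.0037


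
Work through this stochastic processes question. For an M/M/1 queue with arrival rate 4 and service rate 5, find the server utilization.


rho = lambda/mu
= 4/5
= 0.8000

0.8000


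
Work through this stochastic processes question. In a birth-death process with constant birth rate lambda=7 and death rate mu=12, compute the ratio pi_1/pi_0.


For birth-death process, pi_n/pi_0 = (lambda/mu)^n
= (7/12)^1
= 0.5833

0.5833


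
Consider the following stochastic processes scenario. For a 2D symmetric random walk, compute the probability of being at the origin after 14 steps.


P = C(14,7)^2 / 4^14
= 3432^2 / 268435456
= 11778624 / 268435456
= 0.0439

0.0439


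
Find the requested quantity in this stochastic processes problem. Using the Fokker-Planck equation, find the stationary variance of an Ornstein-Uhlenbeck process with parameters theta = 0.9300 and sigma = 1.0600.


Stationary variance = sigma^2 / (2*theta)
= 1.0600^2 / (2*0.9300)
= 1.1236 / 1.8600
= 0.6041

0.6041


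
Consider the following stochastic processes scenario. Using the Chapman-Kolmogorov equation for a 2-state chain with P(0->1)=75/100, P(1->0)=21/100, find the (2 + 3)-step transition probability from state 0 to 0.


P^5 = P^2 * P^3
Computing via matrix multiplication of the transition matrix.
Entry (0,0) of P^5 = 0.2188

0.2188


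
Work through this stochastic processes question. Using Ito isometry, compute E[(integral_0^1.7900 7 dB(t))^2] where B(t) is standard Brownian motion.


By Ito isometry: E[(int f dB)^2] = int f^2 dt
= 7^2 * 1.7900
= 49 * 1.7900 = 87.7100

87.7100


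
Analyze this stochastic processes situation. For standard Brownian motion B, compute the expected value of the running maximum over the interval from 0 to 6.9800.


E(max B(s)) = sqrt(2t/pi)
= sqrt(2*6.9800/pi)
= sqrt(4.4436)
= 2.1080

2.1080


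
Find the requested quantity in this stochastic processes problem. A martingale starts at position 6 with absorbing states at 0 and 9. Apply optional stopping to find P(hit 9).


By optional stopping theorem: E(M at tau) = M(0) = 6
P(hit 9)*9 + P(hit 0)*0 = 6
P(hit 9) = (6 - 0)/(9 - 0) = 2/3 = 0.6667

0.6667


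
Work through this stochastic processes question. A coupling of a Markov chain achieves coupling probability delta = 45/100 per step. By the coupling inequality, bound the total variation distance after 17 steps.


TV distance bound <= (1-delta)^n
= (1 - 0.4500)^17
= 0.5500^17
= 3.8563e-05

3.8563e-05


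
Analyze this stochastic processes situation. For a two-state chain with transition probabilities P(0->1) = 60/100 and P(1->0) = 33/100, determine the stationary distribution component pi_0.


Stationary distribution: pi_0 = p10/(p01+p10), pi_1 = p01/(p01+p10)
p01 = 0.6000, p10 = 0.3300
pi_0 = 0.3548

0.3548


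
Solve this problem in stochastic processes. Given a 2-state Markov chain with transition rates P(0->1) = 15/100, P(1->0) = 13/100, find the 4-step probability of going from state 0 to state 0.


Computing P^4 by matrix multiplication.
P = [[0.8500, 0.1500], [0.1300, 0.8700]]
After raising P to the power 4:
P^4(0,0) = 0.6083

0.6083


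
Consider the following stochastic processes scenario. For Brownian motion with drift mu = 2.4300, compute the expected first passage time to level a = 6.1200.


Expected first passage time = a/mu
= 6.1200/2.4300
= 2.5185

2.5185


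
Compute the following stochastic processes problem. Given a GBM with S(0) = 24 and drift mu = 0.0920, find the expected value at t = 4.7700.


E[S(t)] = S(0) * exp(mu * t)
= 24 * exp(0.0920 * 4.7700)
= 24 * 1.5509
= 37.2218

37.2218


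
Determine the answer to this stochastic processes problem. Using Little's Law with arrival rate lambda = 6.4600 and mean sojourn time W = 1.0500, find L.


Little's Law: L = lambda * W
= 6.4600 * 1.0500
= 6.7830

6.7830


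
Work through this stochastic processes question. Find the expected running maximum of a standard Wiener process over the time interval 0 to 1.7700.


E(max B(s)) = sqrt(2t/pi)
= sqrt(2*1.7700/pi)
= sqrt(1.1268)
= 1.0615

1.0615


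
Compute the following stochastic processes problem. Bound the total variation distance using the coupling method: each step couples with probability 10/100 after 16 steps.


TV distance bound <= (1-delta)^n
= (1 - 0.1000)^16
= 0.9000^16
= 0.1853

0.1853


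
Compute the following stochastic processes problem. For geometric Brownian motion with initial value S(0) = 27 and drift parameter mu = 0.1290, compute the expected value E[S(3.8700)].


E[S(t)] = S(0) * exp(mu * t)
= 27 * exp(0.1290 * 3.8700)
= 27 * 1.6475
= 44.4812

44.4812


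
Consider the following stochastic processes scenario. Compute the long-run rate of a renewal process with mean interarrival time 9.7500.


Long-run renewal rate = 1/E(X)
= 1/9.7500
= 0.1026

0.1026


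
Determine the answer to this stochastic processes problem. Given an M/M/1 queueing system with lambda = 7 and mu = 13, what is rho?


rho = lambda/mu
= 7/13
= 0.5385

0.5385


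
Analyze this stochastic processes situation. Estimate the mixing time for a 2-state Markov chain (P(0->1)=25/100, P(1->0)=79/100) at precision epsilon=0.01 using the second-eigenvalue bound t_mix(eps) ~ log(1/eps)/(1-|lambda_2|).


lambda_2 = |1 - p01 - p10| = |1 - 0.2500 - 0.7900| = 0.0400
t_mix ~ log(1/eps)/(1 - |lambda_2|)
= log(100)/(1 - 0.0400) = 4.6052/0.9600
= 4.7971

4.7971


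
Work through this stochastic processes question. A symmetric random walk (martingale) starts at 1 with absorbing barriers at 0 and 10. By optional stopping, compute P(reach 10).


By optional stopping theorem: E(M at tau) = M(0) = 1
P(hit 10)*10 + P(hit 0)*0 = 1
P(hit 10) = (1 - 0)/(10 - 0) = 1/10 = 0.1000

0.1000


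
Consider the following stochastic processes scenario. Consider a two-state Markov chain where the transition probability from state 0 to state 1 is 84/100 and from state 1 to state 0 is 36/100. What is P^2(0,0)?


Computing P^2 by matrix multiplication.
P = [[0.1600, 0.8400], [0.3600, 0.6400]]
After raising P to the power 2:
P^2(0,0) = 0.3280

0.3280


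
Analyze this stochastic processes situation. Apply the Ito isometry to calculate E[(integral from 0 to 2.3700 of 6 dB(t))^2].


By Ito isometry: E[(int f dB)^2] = int f^2 dt
= 6^2 * 2.3700
= 36 * 2.3700 = 85.3200

85.3200


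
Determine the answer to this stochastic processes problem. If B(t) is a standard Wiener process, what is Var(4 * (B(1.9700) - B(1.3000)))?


Var(alpha*(B(t)-B(s))) = alpha^2 * (t-s)
= 4^2 * (1.9700 - 1.3000)
= 16 * 0.6700
= 10.7200

10.7200
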